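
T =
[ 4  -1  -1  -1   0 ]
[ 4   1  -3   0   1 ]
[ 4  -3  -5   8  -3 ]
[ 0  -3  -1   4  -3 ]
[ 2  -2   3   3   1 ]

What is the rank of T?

Row reduce to echelon form.
R2 ← R2 − R1: [0, 2, -2, 1, 1]
R3 ← R3 − R1: [0, -2, -4, 9, -3]
R5 ← R5 − (1/2)·R1: [0, -3/2, 7/2, 7/2, 1]
R3 ← R3 + R2: [0, 0, -6, 10, -2]
R4 ← R4 + (3/2)·R2: [0, 0, -4, 11/2, -3/2]
R5 ← R5 + (3/4)·R2: [0, 0, 2, 17/4, 7/4]
R4 ← R4 − (2/3)·R3: [0, 0, 0, -7/6, -1/6]
R5 ← R5 + (1/3)·R3: [0, 0, 0, 91/12, 13/12]
R5 ← R5 + (13/2)·R4: [0, 0, 0, 0, 0]
Echelon form has 4 nonzero rows, so rank(T) = 4.

4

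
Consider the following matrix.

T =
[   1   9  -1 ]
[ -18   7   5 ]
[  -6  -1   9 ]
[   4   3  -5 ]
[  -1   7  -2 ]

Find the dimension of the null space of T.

0

Row reduce to echelon form.
R2 ← R2 + (18)·R1: [0, 169, -13]
R3 ← R3 + (6)·R1: [0, 53, 3]
R4 ← R4 − (4)·R1: [0, -33, -1]
R5 ← R5 + R1: [0, 16, -3]
R3 ← R3 − (53/169)·R2: [0, 0, 92/13]
R4 ← R4 + (33/169)·R2: [0, 0, -46/13]
R5 ← R5 − (16/169)·R2: [0, 0, -23/13]
R4 ← R4 + (1/2)·R3: [0, 0, 0]
R5 ← R5 + (1/4)·R3: [0, 0, 0]
3 nonzero rows, so rank(T) = 3.
T has 3 columns; by rank–nullity, nullity = 3 − 3 = 0.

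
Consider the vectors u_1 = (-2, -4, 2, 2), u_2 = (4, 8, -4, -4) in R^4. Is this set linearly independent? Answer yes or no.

Form the matrix with these vectors as rows and row reduce.
R2 ← R2 + (2)·R1: [0, 0, 0, 0]
1 nonzero row, so the 2 vectors span a space of dimension 1.
Since 1 < 2, the vectors are linearly dependent.

no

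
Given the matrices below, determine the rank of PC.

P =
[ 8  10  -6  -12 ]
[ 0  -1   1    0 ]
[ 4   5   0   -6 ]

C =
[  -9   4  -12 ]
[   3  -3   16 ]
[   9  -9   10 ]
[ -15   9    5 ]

3

First compute PC:
[[ 84, -52, -56],
 [  6,  -6,  -6],
 [ 69, -53,   2]]
Now row reduce the product.
R2 ← R2 − (1/14)·R1: [0, -16/7, -2]
R3 ← R3 − (23/28)·R1: [0, -72/7, 48]
R3 ← R3 − (9/2)·R2: [0, 0, 57]
3 nonzero rows, so rank(PC) = 3.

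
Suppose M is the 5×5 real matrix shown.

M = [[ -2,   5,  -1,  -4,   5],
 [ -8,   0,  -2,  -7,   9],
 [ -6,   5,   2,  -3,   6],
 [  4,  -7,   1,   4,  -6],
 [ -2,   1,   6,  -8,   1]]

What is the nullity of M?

0

Row reduce to echelon form.
R2 ← R2 − (4)·R1: [0, -20, 2, 9, -11]
R3 ← R3 − (3)·R1: [0, -10, 5, 9, -9]
R4 ← R4 + (2)·R1: [0, 3, -1, -4, 4]
R5 ← R5 − R1: [0, -4, 7, -4, -4]
R3 ← R3 − (1/2)·R2: [0, 0, 4, 9/2, -7/2]
R4 ← R4 + (3/20)·R2: [0, 0, -7/10, -53/20, 47/20]
R5 ← R5 − (1/5)·R2: [0, 0, 33/5, -29/5, -9/5]
R4 ← R4 + (7/40)·R3: [0, 0, 0, -149/80, 139/80]
R5 ← R5 − (33/20)·R3: [0, 0, 0, -529/40, 159/40]
R5 ← R5 − (1058/149)·R4: [0, 0, 0, 0, -1246/149]
5 nonzero rows, so rank(M) = 5.
M has 5 columns; by rank–nullity, nullity = 5 − 5 = 0.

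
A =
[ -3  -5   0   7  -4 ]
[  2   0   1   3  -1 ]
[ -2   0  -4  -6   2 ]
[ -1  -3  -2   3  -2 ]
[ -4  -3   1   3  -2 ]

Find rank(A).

Row reduce to echelon form.
R2 ← R2 + (2/3)·R1: [0, -10/3, 1, 23/3, -11/3]
R3 ← R3 − (2/3)·R1: [0, 10/3, -4, -32/3, 14/3]
R4 ← R4 − (1/3)·R1: [0, -4/3, -2, 2/3, -2/3]
R5 ← R5 − (4/3)·R1: [0, 11/3, 1, -19/3, 10/3]
R3 ← R3 + R2: [0, 0, -3, -3, 1]
R4 ← R4 − (2/5)·R2: [0, 0, -12/5, -12/5, 4/5]
R5 ← R5 + (11/10)·R2: [0, 0, 21/10, 21/10, -7/10]
R4 ← R4 − (4/5)·R3: [0, 0, 0, 0, 0]
R5 ← R5 + (7/10)·R3: [0, 0, 0, 0, 0]
Echelon form has 3 nonzero rows, so rank(A) = 3.

3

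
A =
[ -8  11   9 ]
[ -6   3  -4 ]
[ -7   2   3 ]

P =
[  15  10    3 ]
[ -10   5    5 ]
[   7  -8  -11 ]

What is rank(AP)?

3

First compute AP:
[[-167, -97, -68],
 [-148, -13,  41],
 [-104, -84, -44]]
Now row reduce the product.
R2 ← R2 − (148/167)·R1: [0, 12185/167, 16911/167]
R3 ← R3 − (104/167)·R1: [0, -3940/167, -276/167]
R3 ← R3 + (788/2437)·R2: [0, 0, 75768/2437]
3 nonzero rows, so rank(AP) = 3.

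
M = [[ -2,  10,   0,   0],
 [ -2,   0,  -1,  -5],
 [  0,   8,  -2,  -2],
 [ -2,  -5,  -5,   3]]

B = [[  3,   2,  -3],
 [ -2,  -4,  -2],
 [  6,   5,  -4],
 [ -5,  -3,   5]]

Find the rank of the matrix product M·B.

3

First compute MB:
[[-26, -44, -14],
 [ 13,   6, -15],
 [-18, -36, -18],
 [-41, -18,  51]]
Now row reduce the product.
R2 ← R2 + (1/2)·R1: [0, -16, -22]
R3 ← R3 − (9/13)·R1: [0, -72/13, -108/13]
R4 ← R4 − (41/26)·R1: [0, 668/13, 950/13]
R3 ← R3 − (9/26)·R2: [0, 0, -9/13]
R4 ← R4 + (167/52)·R2: [0, 0, 63/26]
R4 ← R4 + (7/2)·R3: [0, 0, 0]
3 nonzero rows, so rank(MB) = 3.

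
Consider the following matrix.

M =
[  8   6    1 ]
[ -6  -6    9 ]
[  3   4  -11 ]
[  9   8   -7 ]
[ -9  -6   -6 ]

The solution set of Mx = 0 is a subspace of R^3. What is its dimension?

Row reduce to echelon form.
R2 ← R2 + (3/4)·R1: [0, -3/2, 39/4]
R3 ← R3 − (3/8)·R1: [0, 7/4, -91/8]
R4 ← R4 − (9/8)·R1: [0, 5/4, -65/8]
R5 ← R5 + (9/8)·R1: [0, 3/4, -39/8]
R3 ← R3 + (7/6)·R2: [0, 0, 0]
R4 ← R4 + (5/6)·R2: [0, 0, 0]
R5 ← R5 + (1/2)·R2: [0, 0, 0]
2 nonzero rows, so rank(M) = 2.
M has 3 columns; by rank–nullity, nullity = 3 − 2 = 1.

1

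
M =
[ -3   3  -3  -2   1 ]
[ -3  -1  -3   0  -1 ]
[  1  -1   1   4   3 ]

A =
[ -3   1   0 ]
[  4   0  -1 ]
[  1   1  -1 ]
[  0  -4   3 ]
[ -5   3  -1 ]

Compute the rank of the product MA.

First compute MA:
[[ 13,   5,  -7],
 [  7,  -9,   5],
 [-21,  -5,   9]]
Now row reduce the product.
R2 ← R2 − (7/13)·R1: [0, -152/13, 114/13]
R3 ← R3 + (21/13)·R1: [0, 40/13, -30/13]
R3 ← R3 + (5/19)·R2: [0, 0, 0]
2 nonzero rows, so rank(MA) = 2.

2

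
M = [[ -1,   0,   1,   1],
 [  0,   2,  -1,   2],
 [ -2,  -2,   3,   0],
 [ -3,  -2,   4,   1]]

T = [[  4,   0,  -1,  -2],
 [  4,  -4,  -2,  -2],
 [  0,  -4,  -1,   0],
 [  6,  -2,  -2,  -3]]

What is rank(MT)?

2

First compute MT:
[[  2,  -6,  -2,  -1],
 [ 20,  -8,  -7, -10],
 [-16,  -4,   3,   8],
 [-14, -10,   1,   7]]
Now row reduce the product.
R2 ← R2 − (10)·R1: [0, 52, 13, 0]
R3 ← R3 + (8)·R1: [0, -52, -13, 0]
R4 ← R4 + (7)·R1: [0, -52, -13, 0]
R3 ← R3 + R2: [0, 0, 0, 0]
R4 ← R4 + R2: [0, 0, 0, 0]
2 nonzero rows, so rank(MT) = 2.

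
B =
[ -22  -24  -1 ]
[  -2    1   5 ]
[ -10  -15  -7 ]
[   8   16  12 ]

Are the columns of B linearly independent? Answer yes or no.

Row reduce B to echelon form.
R2 ← R2 − (1/11)·R1: [0, 35/11, 56/11]
R3 ← R3 − (5/11)·R1: [0, -45/11, -72/11]
R4 ← R4 + (4/11)·R1: [0, 80/11, 128/11]
R3 ← R3 + (9/7)·R2: [0, 0, 0]
R4 ← R4 − (16/7)·R2: [0, 0, 0]
2 pivots among 3 columns.
Only 2 < 3 pivot columns, so the columns are linearly dependent.

no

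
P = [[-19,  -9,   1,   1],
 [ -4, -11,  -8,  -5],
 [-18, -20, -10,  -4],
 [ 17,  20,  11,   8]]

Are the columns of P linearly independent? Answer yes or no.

yes

Row reduce P to echelon form.
R2 ← R2 − (4/19)·R1: [0, -173/19, -156/19, -99/19]
R3 ← R3 − (18/19)·R1: [0, -218/19, -208/19, -94/19]
R4 ← R4 + (17/19)·R1: [0, 227/19, 226/19, 169/19]
R3 ← R3 − (218/173)·R2: [0, 0, -104/173, 280/173]
R4 ← R4 + (227/173)·R2: [0, 0, 194/173, 356/173]
R4 ← R4 + (97/52)·R3: [0, 0, 0, 66/13]
4 pivots among 4 columns.
Every column is a pivot column, so the columns are linearly independent.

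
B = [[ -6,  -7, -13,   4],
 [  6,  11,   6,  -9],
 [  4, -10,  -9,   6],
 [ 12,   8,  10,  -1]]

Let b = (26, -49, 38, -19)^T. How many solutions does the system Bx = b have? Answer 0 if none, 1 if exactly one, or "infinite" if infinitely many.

Row reduce the augmented matrix [B | b].
R2 ← R2 + R1: [0, 4, -7, -5, -23]
R3 ← R3 + (2/3)·R1: [0, -44/3, -53/3, 26/3, 166/3]
R4 ← R4 + (2)·R1: [0, -6, -16, 7, 33]
R3 ← R3 + (11/3)·R2: [0, 0, -130/3, -29/3, -29]
R4 ← R4 + (3/2)·R2: [0, 0, -53/2, -1/2, -3/2]
R4 ← R4 − (159/260)·R3: [0, 0, 0, 1407/260, 4221/260]
The echelon form has 4 nonzero rows, and every pivot lies in the first 4 columns, so rank(B) = rank([B|b]) = 4.
The system is consistent.
rank = 4 = number of unknowns, so the solution is unique.

1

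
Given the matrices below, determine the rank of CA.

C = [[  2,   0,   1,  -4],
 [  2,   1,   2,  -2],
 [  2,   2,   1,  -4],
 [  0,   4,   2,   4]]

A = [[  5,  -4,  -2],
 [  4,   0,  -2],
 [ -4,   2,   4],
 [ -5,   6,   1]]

3

First compute CA:
[[ 26, -30,  -4],
 [ 16, -16,   0],
 [ 34, -30,  -8],
 [-12,  28,   4]]
Now row reduce the product.
R2 ← R2 − (8/13)·R1: [0, 32/13, 32/13]
R3 ← R3 − (17/13)·R1: [0, 120/13, -36/13]
R4 ← R4 + (6/13)·R1: [0, 184/13, 28/13]
R3 ← R3 − (15/4)·R2: [0, 0, -12]
R4 ← R4 − (23/4)·R2: [0, 0, -12]
R4 ← R4 − R3: [0, 0, 0]
3 nonzero rows, so rank(CA) = 3.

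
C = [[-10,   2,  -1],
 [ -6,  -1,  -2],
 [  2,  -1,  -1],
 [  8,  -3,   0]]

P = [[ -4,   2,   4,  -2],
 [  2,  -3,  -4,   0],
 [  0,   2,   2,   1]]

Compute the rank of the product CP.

2

First compute CP:
[[ 44, -28, -50,  19],
 [ 22, -13, -24,  10],
 [-10,   5,  10,  -5],
 [-38,  25,  44, -16]]
Now row reduce the product.
R2 ← R2 − (1/2)·R1: [0, 1, 1, 1/2]
R3 ← R3 + (5/22)·R1: [0, -15/11, -15/11, -15/22]
R4 ← R4 + (19/22)·R1: [0, 9/11, 9/11, 9/22]
R3 ← R3 + (15/11)·R2: [0, 0, 0, 0]
R4 ← R4 − (9/11)·R2: [0, 0, 0, 0]
2 nonzero rows, so rank(CP) = 2.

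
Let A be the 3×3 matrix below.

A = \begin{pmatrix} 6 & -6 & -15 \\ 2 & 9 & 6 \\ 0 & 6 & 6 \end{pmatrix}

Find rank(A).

2

Row reduce to echelon form.
R2 ← R2 − (1/3)·R1: [0, 11, 11]
R3 ← R3 − (6/11)·R2: [0, 0, 0]
Echelon form has 2 nonzero rows, so rank(A) = 2.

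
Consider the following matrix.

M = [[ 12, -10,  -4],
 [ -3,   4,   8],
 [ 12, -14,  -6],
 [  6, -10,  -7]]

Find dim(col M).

3

Row reduce to echelon form.
R2 ← R2 + (1/4)·R1: [0, 3/2, 7]
R3 ← R3 − R1: [0, -4, -2]
R4 ← R4 − (1/2)·R1: [0, -5, -5]
R3 ← R3 + (8/3)·R2: [0, 0, 50/3]
R4 ← R4 + (10/3)·R2: [0, 0, 55/3]
R4 ← R4 − (11/10)·R3: [0, 0, 0]
Echelon form has 3 nonzero rows, so rank(M) = 3.
The column space has dimension equal to the rank: 3.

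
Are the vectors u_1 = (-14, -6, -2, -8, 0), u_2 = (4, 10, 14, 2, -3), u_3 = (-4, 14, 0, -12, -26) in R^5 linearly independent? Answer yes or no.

Form the matrix with these vectors as rows and row reduce.
R2 ← R2 + (2/7)·R1: [0, 58/7, 94/7, -2/7, -3]
R3 ← R3 − (2/7)·R1: [0, 110/7, 4/7, -68/7, -26]
R3 ← R3 − (55/29)·R2: [0, 0, -722/29, -266/29, -589/29]
3 nonzero rows, so the 3 vectors span a space of dimension 3.
Since 3 = 3, the vectors are linearly independent.

yes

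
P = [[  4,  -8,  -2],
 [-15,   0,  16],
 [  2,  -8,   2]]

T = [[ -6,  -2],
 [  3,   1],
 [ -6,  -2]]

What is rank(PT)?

1

First compute PT:
[[-36, -12],
 [ -6,  -2],
 [-48, -16]]
Now row reduce the product.
R2 ← R2 − (1/6)·R1: [0, 0]
R3 ← R3 − (4/3)·R1: [0, 0]
1 nonzero row, so rank(PT) = 1.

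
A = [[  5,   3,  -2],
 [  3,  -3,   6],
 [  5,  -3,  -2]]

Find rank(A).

3

Row reduce to echelon form.
R2 ← R2 − (3/5)·R1: [0, -24/5, 36/5]
R3 ← R3 − R1: [0, -6, 0]
R3 ← R3 − (5/4)·R2: [0, 0, -9]
Echelon form has 3 nonzero rows, so rank(A) = 3.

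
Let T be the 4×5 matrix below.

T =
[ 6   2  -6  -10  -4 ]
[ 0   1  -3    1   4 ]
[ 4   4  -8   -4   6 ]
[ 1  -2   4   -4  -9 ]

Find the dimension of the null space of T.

2

Row reduce to echelon form.
R3 ← R3 − (2/3)·R1: [0, 8/3, -4, 8/3, 26/3]
R4 ← R4 − (1/6)·R1: [0, -7/3, 5, -7/3, -25/3]
R3 ← R3 − (8/3)·R2: [0, 0, 4, 0, -2]
R4 ← R4 + (7/3)·R2: [0, 0, -2, 0, 1]
R4 ← R4 + (1/2)·R3: [0, 0, 0, 0, 0]
3 nonzero rows, so rank(T) = 3.
T has 5 columns; by rank–nullity, nullity = 5 − 3 = 2.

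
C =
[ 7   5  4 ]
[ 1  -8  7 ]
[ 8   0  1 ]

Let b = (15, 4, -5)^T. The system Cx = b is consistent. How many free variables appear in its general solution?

Row reduce the augmented matrix [C | b].
R2 ← R2 − (1/7)·R1: [0, -61/7, 45/7, 13/7]
R3 ← R3 − (8/7)·R1: [0, -40/7, -25/7, -155/7]
R3 ← R3 − (40/61)·R2: [0, 0, -475/61, -1425/61]
The echelon form has 3 nonzero rows, and every pivot lies in the first 3 columns, so rank(C) = rank([C|b]) = 3.
The system is consistent.
Free variables = (unknowns) − (rank) = 3 − 3 = 0.

0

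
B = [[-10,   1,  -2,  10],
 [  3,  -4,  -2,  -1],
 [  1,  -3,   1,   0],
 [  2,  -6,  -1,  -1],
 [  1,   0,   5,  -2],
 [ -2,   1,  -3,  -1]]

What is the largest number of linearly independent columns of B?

Row reduce to echelon form.
R2 ← R2 + (3/10)·R1: [0, -37/10, -13/5, 2]
R3 ← R3 + (1/10)·R1: [0, -29/10, 4/5, 1]
R4 ← R4 + (1/5)·R1: [0, -29/5, -7/5, 1]
R5 ← R5 + (1/10)·R1: [0, 1/10, 24/5, -1]
R6 ← R6 − (1/5)·R1: [0, 4/5, -13/5, -3]
R3 ← R3 − (29/37)·R2: [0, 0, 105/37, -21/37]
R4 ← R4 − (58/37)·R2: [0, 0, 99/37, -79/37]
R5 ← R5 + (1/37)·R2: [0, 0, 175/37, -35/37]
R6 ← R6 + (8/37)·R2: [0, 0, -117/37, -95/37]
R4 ← R4 − (33/35)·R3: [0, 0, 0, -8/5]
R5 ← R5 − (5/3)·R3: [0, 0, 0, 0]
R6 ← R6 + (39/35)·R3: [0, 0, 0, -16/5]
R6 ← R6 − (2)·R4: [0, 0, 0, 0]
Echelon form has 4 nonzero rows, so rank(B) = 4.
The rank gives the maximum number of linearly independent columns: 4.

4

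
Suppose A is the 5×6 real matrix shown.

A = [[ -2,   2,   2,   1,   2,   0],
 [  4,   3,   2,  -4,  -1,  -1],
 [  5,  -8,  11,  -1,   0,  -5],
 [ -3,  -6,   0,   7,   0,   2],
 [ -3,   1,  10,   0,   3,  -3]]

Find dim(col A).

5

Row reduce to echelon form.
R2 ← R2 + (2)·R1: [0, 7, 6, -2, 3, -1]
R3 ← R3 + (5/2)·R1: [0, -3, 16, 3/2, 5, -5]
R4 ← R4 − (3/2)·R1: [0, -9, -3, 11/2, -3, 2]
R5 ← R5 − (3/2)·R1: [0, -2, 7, -3/2, 0, -3]
R3 ← R3 + (3/7)·R2: [0, 0, 130/7, 9/14, 44/7, -38/7]
R4 ← R4 + (9/7)·R2: [0, 0, 33/7, 41/14, 6/7, 5/7]
R5 ← R5 + (2/7)·R2: [0, 0, 61/7, -29/14, 6/7, -23/7]
R4 ← R4 − (33/130)·R3: [0, 0, 0, 719/260, -48/65, 136/65]
R5 ← R5 − (61/130)·R3: [0, 0, 0, -617/260, -136/65, -48/65]
R5 ← R5 + (617/719)·R4: [0, 0, 0, 0, -1960/719, 760/719]
Echelon form has 5 nonzero rows, so rank(A) = 5.
The column space has dimension equal to the rank: 5.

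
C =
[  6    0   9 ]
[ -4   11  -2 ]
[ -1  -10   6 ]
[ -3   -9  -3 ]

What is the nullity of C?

Row reduce to echelon form.
R2 ← R2 + (2/3)·R1: [0, 11, 4]
R3 ← R3 + (1/6)·R1: [0, -10, 15/2]
R4 ← R4 + (1/2)·R1: [0, -9, 3/2]
R3 ← R3 + (10/11)·R2: [0, 0, 245/22]
R4 ← R4 + (9/11)·R2: [0, 0, 105/22]
R4 ← R4 − (3/7)·R3: [0, 0, 0]
3 nonzero rows, so rank(C) = 3.
C has 3 columns; by rank–nullity, nullity = 3 − 3 = 0.

0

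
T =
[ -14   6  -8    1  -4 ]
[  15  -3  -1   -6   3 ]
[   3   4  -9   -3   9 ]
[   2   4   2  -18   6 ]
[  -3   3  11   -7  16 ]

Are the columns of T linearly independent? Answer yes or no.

Row reduce T to echelon form.
R2 ← R2 + (15/14)·R1: [0, 24/7, -67/7, -69/14, -9/7]
R3 ← R3 + (3/14)·R1: [0, 37/7, -75/7, -39/14, 57/7]
R4 ← R4 + (1/7)·R1: [0, 34/7, 6/7, -125/7, 38/7]
R5 ← R5 − (3/14)·R1: [0, 12/7, 89/7, -101/14, 118/7]
R3 ← R3 − (37/24)·R2: [0, 0, 97/24, 77/16, 81/8]
R4 ← R4 − (17/12)·R2: [0, 0, 173/12, -87/8, 29/4]
R5 ← R5 − (1/2)·R2: [0, 0, 35/2, -19/4, 35/2]
R4 ← R4 − (346/97)·R3: [0, 0, 0, -2720/97, -2800/97]
R5 ← R5 − (420/97)·R3: [0, 0, 0, -2482/97, -2555/97]
R5 ← R5 − (73/80)·R4: [0, 0, 0, 0, 0]
4 pivots among 5 columns.
Only 4 < 5 pivot columns, so the columns are linearly dependent.

no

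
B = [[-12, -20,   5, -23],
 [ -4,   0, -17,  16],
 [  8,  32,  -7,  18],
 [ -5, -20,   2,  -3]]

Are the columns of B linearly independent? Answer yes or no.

yes

Row reduce B to echelon form.
R2 ← R2 − (1/3)·R1: [0, 20/3, -56/3, 71/3]
R3 ← R3 + (2/3)·R1: [0, 56/3, -11/3, 8/3]
R4 ← R4 − (5/12)·R1: [0, -35/3, -1/12, 79/12]
R3 ← R3 − (14/5)·R2: [0, 0, 243/5, -318/5]
R4 ← R4 + (7/4)·R2: [0, 0, -131/4, 48]
R4 ← R4 + (655/972)·R3: [0, 0, 0, 833/162]
4 pivots among 4 columns.
Every column is a pivot column, so the columns are linearly independent.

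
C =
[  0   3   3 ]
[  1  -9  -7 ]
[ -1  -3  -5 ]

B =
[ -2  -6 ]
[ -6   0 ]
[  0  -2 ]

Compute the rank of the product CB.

2

First compute CB:
[[-18,  -6],
 [ 52,   8],
 [ 20,  16]]
Now row reduce the product.
R2 ← R2 + (26/9)·R1: [0, -28/3]
R3 ← R3 + (10/9)·R1: [0, 28/3]
R3 ← R3 + R2: [0, 0]
2 nonzero rows, so rank(CB) = 2.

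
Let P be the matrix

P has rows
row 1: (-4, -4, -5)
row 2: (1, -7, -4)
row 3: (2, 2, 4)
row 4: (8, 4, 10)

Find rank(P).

3

Row reduce to echelon form.
R2 ← R2 + (1/4)·R1: [0, -8, -21/4]
R3 ← R3 + (1/2)·R1: [0, 0, 3/2]
R4 ← R4 + (2)·R1: [0, -4, 0]
R4 ← R4 − (1/2)·R2: [0, 0, 21/8]
R4 ← R4 − (7/4)·R3: [0, 0, 0]
Echelon form has 3 nonzero rows, so rank(P) = 3.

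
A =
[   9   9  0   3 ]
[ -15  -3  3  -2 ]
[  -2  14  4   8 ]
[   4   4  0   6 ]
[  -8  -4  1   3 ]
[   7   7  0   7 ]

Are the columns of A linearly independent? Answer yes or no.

no

Row reduce A to echelon form.
R2 ← R2 + (5/3)·R1: [0, 12, 3, 3]
R3 ← R3 + (2/9)·R1: [0, 16, 4, 26/3]
R4 ← R4 − (4/9)·R1: [0, 0, 0, 14/3]
R5 ← R5 + (8/9)·R1: [0, 4, 1, 17/3]
R6 ← R6 − (7/9)·R1: [0, 0, 0, 14/3]
R3 ← R3 − (4/3)·R2: [0, 0, 0, 14/3]
R5 ← R5 − (1/3)·R2: [0, 0, 0, 14/3]
R4 ← R4 − R3: [0, 0, 0, 0]
R5 ← R5 − R3: [0, 0, 0, 0]
R6 ← R6 − R3: [0, 0, 0, 0]
3 pivots among 4 columns.
Only 3 < 4 pivot columns, so the columns are linearly dependent.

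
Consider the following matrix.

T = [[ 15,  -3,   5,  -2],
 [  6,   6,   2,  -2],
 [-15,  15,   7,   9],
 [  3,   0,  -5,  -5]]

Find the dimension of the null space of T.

1

Row reduce to echelon form.
R2 ← R2 − (2/5)·R1: [0, 36/5, 0, -6/5]
R3 ← R3 + R1: [0, 12, 12, 7]
R4 ← R4 − (1/5)·R1: [0, 3/5, -6, -23/5]
R3 ← R3 − (5/3)·R2: [0, 0, 12, 9]
R4 ← R4 − (1/12)·R2: [0, 0, -6, -9/2]
R4 ← R4 + (1/2)·R3: [0, 0, 0, 0]
3 nonzero rows, so rank(T) = 3.
T has 4 columns; by rank–nullity, nullity = 4 − 3 = 1.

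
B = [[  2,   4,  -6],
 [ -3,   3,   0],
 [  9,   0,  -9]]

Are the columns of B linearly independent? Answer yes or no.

Row reduce B to echelon form.
R2 ← R2 + (3/2)·R1: [0, 9, -9]
R3 ← R3 − (9/2)·R1: [0, -18, 18]
R3 ← R3 + (2)·R2: [0, 0, 0]
2 pivots among 3 columns.
Only 2 < 3 pivot columns, so the columns are linearly dependent.

no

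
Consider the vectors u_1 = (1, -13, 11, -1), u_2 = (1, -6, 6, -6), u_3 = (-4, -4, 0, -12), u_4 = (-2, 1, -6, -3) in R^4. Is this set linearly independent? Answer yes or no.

Form the matrix with these vectors as rows and row reduce.
R2 ← R2 − R1: [0, 7, -5, -5]
R3 ← R3 + (4)·R1: [0, -56, 44, -16]
R4 ← R4 + (2)·R1: [0, -25, 16, -5]
R3 ← R3 + (8)·R2: [0, 0, 4, -56]
R4 ← R4 + (25/7)·R2: [0, 0, -13/7, -160/7]
R4 ← R4 + (13/28)·R3: [0, 0, 0, -342/7]
4 nonzero rows, so the 4 vectors span a space of dimension 4.
Since 4 = 4, the vectors are linearly independent.

yes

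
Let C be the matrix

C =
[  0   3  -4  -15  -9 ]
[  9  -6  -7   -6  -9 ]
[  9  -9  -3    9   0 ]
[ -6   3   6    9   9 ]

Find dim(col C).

2

Row reduce to echelon form.
Swap R1 ↔ R2
R3 ← R3 − R1: [0, -3, 4, 15, 9]
R4 ← R4 + (2/3)·R1: [0, -1, 4/3, 5, 3]
R3 ← R3 + R2: [0, 0, 0, 0, 0]
R4 ← R4 + (1/3)·R2: [0, 0, 0, 0, 0]
Echelon form has 2 nonzero rows, so rank(C) = 2.
The column space has dimension equal to the rank: 2.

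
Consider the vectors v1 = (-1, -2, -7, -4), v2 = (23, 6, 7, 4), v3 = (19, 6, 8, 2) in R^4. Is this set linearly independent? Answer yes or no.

yes

Form the matrix with these vectors as rows and row reduce.
R2 ← R2 + (23)·R1: [0, -40, -154, -88]
R3 ← R3 + (19)·R1: [0, -32, -125, -74]
R3 ← R3 − (4/5)·R2: [0, 0, -9/5, -18/5]
3 nonzero rows, so the 3 vectors span a space of dimension 3.
Since 3 = 3, the vectors are linearly independent.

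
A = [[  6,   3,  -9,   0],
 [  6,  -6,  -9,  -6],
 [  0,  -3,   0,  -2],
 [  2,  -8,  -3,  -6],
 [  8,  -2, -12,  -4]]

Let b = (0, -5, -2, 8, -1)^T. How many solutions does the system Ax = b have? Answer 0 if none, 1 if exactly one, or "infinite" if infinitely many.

Row reduce the augmented matrix [A | b].
R2 ← R2 − R1: [0, -9, 0, -6, -5]
R4 ← R4 − (1/3)·R1: [0, -9, 0, -6, 8]
R5 ← R5 − (4/3)·R1: [0, -6, 0, -4, -1]
R3 ← R3 − (1/3)·R2: [0, 0, 0, 0, -1/3]
R4 ← R4 − R2: [0, 0, 0, 0, 13]
R5 ← R5 − (2/3)·R2: [0, 0, 0, 0, 7/3]
R4 ← R4 + (39)·R3: [0, 0, 0, 0, 0]
R5 ← R5 + (7)·R3: [0, 0, 0, 0, 0]
The echelon form has 3 nonzero rows; the last pivot sits in the augmented column, so rank(A) = 2 but rank([A|b]) = 3.
Since the ranks differ, the system is inconsistent.
It has no solutions.

0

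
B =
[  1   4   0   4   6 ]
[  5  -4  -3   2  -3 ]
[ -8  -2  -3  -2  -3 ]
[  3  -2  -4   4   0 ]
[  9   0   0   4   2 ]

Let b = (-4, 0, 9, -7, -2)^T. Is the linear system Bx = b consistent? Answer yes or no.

Row reduce the augmented matrix [B | b].
R2 ← R2 − (5)·R1: [0, -24, -3, -18, -33, 20]
R3 ← R3 + (8)·R1: [0, 30, -3, 30, 45, -23]
R4 ← R4 − (3)·R1: [0, -14, -4, -8, -18, 5]
R5 ← R5 − (9)·R1: [0, -36, 0, -32, -52, 34]
R3 ← R3 + (5/4)·R2: [0, 0, -27/4, 15/2, 15/4, 2]
R4 ← R4 − (7/12)·R2: [0, 0, -9/4, 5/2, 5/4, -20/3]
R5 ← R5 − (3/2)·R2: [0, 0, 9/2, -5, -5/2, 4]
R4 ← R4 − (1/3)·R3: [0, 0, 0, 0, 0, -22/3]
R5 ← R5 + (2/3)·R3: [0, 0, 0, 0, 0, 16/3]
R5 ← R5 + (8/11)·R4: [0, 0, 0, 0, 0, 0]
The echelon form has 4 nonzero rows; the last pivot sits in the augmented column, so rank(B) = 3 but rank([B|b]) = 4.
Since the ranks differ, the system is inconsistent.

no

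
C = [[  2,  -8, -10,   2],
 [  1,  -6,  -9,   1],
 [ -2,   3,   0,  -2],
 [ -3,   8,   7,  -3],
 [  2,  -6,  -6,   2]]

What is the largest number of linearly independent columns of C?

2

Row reduce to echelon form.
R2 ← R2 − (1/2)·R1: [0, -2, -4, 0]
R3 ← R3 + R1: [0, -5, -10, 0]
R4 ← R4 + (3/2)·R1: [0, -4, -8, 0]
R5 ← R5 − R1: [0, 2, 4, 0]
R3 ← R3 − (5/2)·R2: [0, 0, 0, 0]
R4 ← R4 − (2)·R2: [0, 0, 0, 0]
R5 ← R5 + R2: [0, 0, 0, 0]
Echelon form has 2 nonzero rows, so rank(C) = 2.
The rank gives the maximum number of linearly independent columns: 2.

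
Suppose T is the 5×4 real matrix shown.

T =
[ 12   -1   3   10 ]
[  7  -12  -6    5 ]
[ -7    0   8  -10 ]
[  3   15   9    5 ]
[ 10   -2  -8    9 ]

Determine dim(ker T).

0

Row reduce to echelon form.
R2 ← R2 − (7/12)·R1: [0, -137/12, -31/4, -5/6]
R3 ← R3 + (7/12)·R1: [0, -7/12, 39/4, -25/6]
R4 ← R4 − (1/4)·R1: [0, 61/4, 33/4, 5/2]
R5 ← R5 − (5/6)·R1: [0, -7/6, -21/2, 2/3]
R3 ← R3 − (7/137)·R2: [0, 0, 1390/137, -565/137]
R4 ← R4 + (183/137)·R2: [0, 0, -288/137, 190/137]
R5 ← R5 − (14/137)·R2: [0, 0, -1330/137, 103/137]
R4 ← R4 + (144/695)·R3: [0, 0, 0, 74/139]
R5 ← R5 + (133/139)·R3: [0, 0, 0, -444/139]
R5 ← R5 + (6)·R4: [0, 0, 0, 0]
4 nonzero rows, so rank(T) = 4.
T has 4 columns; by rank–nullity, nullity = 4 − 4 = 0.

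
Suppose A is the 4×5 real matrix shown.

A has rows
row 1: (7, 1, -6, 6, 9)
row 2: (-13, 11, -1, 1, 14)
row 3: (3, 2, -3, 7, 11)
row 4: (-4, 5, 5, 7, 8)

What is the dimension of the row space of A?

4

Row reduce to echelon form.
R2 ← R2 + (13/7)·R1: [0, 90/7, -85/7, 85/7, 215/7]
R3 ← R3 − (3/7)·R1: [0, 11/7, -3/7, 31/7, 50/7]
R4 ← R4 + (4/7)·R1: [0, 39/7, 11/7, 73/7, 92/7]
R3 ← R3 − (11/90)·R2: [0, 0, 19/18, 53/18, 61/18]
R4 ← R4 − (13/30)·R2: [0, 0, 41/6, 31/6, -1/6]
R4 ← R4 − (123/19)·R3: [0, 0, 0, -264/19, -420/19]
Echelon form has 4 nonzero rows, so rank(A) = 4.
The row space has dimension equal to the rank: 4.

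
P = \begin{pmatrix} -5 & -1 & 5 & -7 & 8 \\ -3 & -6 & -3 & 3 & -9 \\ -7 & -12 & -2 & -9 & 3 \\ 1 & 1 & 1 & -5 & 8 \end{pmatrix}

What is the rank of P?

Row reduce to echelon form.
R2 ← R2 − (3/5)·R1: [0, -27/5, -6, 36/5, -69/5]
R3 ← R3 − (7/5)·R1: [0, -53/5, -9, 4/5, -41/5]
R4 ← R4 + (1/5)·R1: [0, 4/5, 2, -32/5, 48/5]
R3 ← R3 − (53/27)·R2: [0, 0, 25/9, -40/3, 170/9]
R4 ← R4 + (4/27)·R2: [0, 0, 10/9, -16/3, 68/9]
R4 ← R4 − (2/5)·R3: [0, 0, 0, 0, 0]
Echelon form has 3 nonzero rows, so rank(P) = 3.

3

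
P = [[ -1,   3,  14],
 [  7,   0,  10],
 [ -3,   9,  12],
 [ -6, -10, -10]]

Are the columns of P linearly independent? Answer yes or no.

Row reduce P to echelon form.
R2 ← R2 + (7)·R1: [0, 21, 108]
R3 ← R3 − (3)·R1: [0, 0, -30]
R4 ← R4 − (6)·R1: [0, -28, -94]
R4 ← R4 + (4/3)·R2: [0, 0, 50]
R4 ← R4 + (5/3)·R3: [0, 0, 0]
3 pivots among 3 columns.
Every column is a pivot column, so the columns are linearly independent.

yes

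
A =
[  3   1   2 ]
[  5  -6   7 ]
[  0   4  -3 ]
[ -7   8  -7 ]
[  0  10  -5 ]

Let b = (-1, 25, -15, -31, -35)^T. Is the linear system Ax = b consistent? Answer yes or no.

Row reduce the augmented matrix [A | b].
R2 ← R2 − (5/3)·R1: [0, -23/3, 11/3, 80/3]
R4 ← R4 + (7/3)·R1: [0, 31/3, -7/3, -100/3]
R3 ← R3 + (12/23)·R2: [0, 0, -25/23, -25/23]
R4 ← R4 + (31/23)·R2: [0, 0, 60/23, 60/23]
R5 ← R5 + (30/23)·R2: [0, 0, -5/23, -5/23]
R4 ← R4 + (12/5)·R3: [0, 0, 0, 0]
R5 ← R5 − (1/5)·R3: [0, 0, 0, 0]
The echelon form has 3 nonzero rows, and every pivot lies in the first 3 columns, so rank(A) = rank([A|b]) = 3.
The system is consistent.

yes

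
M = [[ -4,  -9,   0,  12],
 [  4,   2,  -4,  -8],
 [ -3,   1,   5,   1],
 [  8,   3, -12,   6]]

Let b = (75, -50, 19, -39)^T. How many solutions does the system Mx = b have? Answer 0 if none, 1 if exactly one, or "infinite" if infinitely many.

infinite

Row reduce the augmented matrix [M | b].
R2 ← R2 + R1: [0, -7, -4, 4, 25]
R3 ← R3 − (3/4)·R1: [0, 31/4, 5, -8, -149/4]
R4 ← R4 + (2)·R1: [0, -15, -12, 30, 111]
R3 ← R3 + (31/28)·R2: [0, 0, 4/7, -25/7, -67/7]
R4 ← R4 − (15/7)·R2: [0, 0, -24/7, 150/7, 402/7]
R4 ← R4 + (6)·R3: [0, 0, 0, 0, 0]
The echelon form has 3 nonzero rows, and every pivot lies in the first 4 columns, so rank(M) = rank([M|b]) = 3.
The system is consistent.
rank = 3 < 4 unknowns, so there are infinitely many solutions.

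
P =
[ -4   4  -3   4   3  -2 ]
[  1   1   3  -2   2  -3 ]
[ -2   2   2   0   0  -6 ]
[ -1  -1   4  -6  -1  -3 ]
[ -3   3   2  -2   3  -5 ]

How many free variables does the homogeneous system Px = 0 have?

2

Row reduce to echelon form.
R2 ← R2 + (1/4)·R1: [0, 2, 9/4, -1, 11/4, -7/2]
R3 ← R3 − (1/2)·R1: [0, 0, 7/2, -2, -3/2, -5]
R4 ← R4 − (1/4)·R1: [0, -2, 19/4, -7, -7/4, -5/2]
R5 ← R5 − (3/4)·R1: [0, 0, 17/4, -5, 3/4, -7/2]
R4 ← R4 + R2: [0, 0, 7, -8, 1, -6]
R4 ← R4 − (2)·R3: [0, 0, 0, -4, 4, 4]
R5 ← R5 − (17/14)·R3: [0, 0, 0, -18/7, 18/7, 18/7]
R5 ← R5 − (9/14)·R4: [0, 0, 0, 0, 0, 0]
4 nonzero rows, so rank(P) = 4.
P has 6 columns; by rank–nullity, nullity = 6 − 4 = 2.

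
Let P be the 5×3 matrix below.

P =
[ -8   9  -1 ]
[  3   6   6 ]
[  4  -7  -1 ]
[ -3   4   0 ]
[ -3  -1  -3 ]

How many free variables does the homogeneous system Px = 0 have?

Row reduce to echelon form.
R2 ← R2 + (3/8)·R1: [0, 75/8, 45/8]
R3 ← R3 + (1/2)·R1: [0, -5/2, -3/2]
R4 ← R4 − (3/8)·R1: [0, 5/8, 3/8]
R5 ← R5 − (3/8)·R1: [0, -35/8, -21/8]
R3 ← R3 + (4/15)·R2: [0, 0, 0]
R4 ← R4 − (1/15)·R2: [0, 0, 0]
R5 ← R5 + (7/15)·R2: [0, 0, 0]
2 nonzero rows, so rank(P) = 2.
P has 3 columns; by rank–nullity, nullity = 3 − 2 = 1.

1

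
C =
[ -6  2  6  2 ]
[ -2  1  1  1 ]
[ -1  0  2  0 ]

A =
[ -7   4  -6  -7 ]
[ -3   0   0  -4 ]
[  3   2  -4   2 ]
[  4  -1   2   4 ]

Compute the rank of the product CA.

First compute CA:
[[ 62, -14,  16,  54],
 [ 18,  -7,  10,  16],
 [ 13,   0,  -2,  11]]
Now row reduce the product.
R2 ← R2 − (9/31)·R1: [0, -91/31, 166/31, 10/31]
R3 ← R3 − (13/62)·R1: [0, 91/31, -166/31, -10/31]
R3 ← R3 + R2: [0, 0, 0, 0]
2 nonzero rows, so rank(CA) = 2.

2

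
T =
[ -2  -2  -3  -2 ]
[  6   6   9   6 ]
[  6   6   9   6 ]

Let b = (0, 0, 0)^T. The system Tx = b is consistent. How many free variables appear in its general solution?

3

Row reduce the augmented matrix [T | b].
R2 ← R2 + (3)·R1: [0, 0, 0, 0, 0]
R3 ← R3 + (3)·R1: [0, 0, 0, 0, 0]
The echelon form has 1 nonzero rows, and every pivot lies in the first 4 columns, so rank(T) = rank([T|b]) = 1.
The system is consistent.
Free variables = (unknowns) − (rank) = 4 − 1 = 3.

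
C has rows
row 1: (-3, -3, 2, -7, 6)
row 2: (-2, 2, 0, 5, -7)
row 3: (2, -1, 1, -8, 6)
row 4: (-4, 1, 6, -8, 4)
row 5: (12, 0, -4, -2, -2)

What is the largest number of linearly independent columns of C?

5

Row reduce to echelon form.
R2 ← R2 − (2/3)·R1: [0, 4, -4/3, 29/3, -11]
R3 ← R3 + (2/3)·R1: [0, -3, 7/3, -38/3, 10]
R4 ← R4 − (4/3)·R1: [0, 5, 10/3, 4/3, -4]
R5 ← R5 + (4)·R1: [0, -12, 4, -30, 22]
R3 ← R3 + (3/4)·R2: [0, 0, 4/3, -65/12, 7/4]
R4 ← R4 − (5/4)·R2: [0, 0, 5, -43/4, 39/4]
R5 ← R5 + (3)·R2: [0, 0, 0, -1, -11]
R4 ← R4 − (15/4)·R3: [0, 0, 0, 153/16, 51/16]
R5 ← R5 + (16/153)·R4: [0, 0, 0, 0, -32/3]
Echelon form has 5 nonzero rows, so rank(C) = 5.
The rank gives the maximum number of linearly independent columns: 5.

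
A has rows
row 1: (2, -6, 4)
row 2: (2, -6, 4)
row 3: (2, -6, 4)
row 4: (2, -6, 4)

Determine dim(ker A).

Row reduce to echelon form.
R2 ← R2 − R1: [0, 0, 0]
R3 ← R3 − R1: [0, 0, 0]
R4 ← R4 − R1: [0, 0, 0]
1 nonzero row, so rank(A) = 1.
A has 3 columns; by rank–nullity, nullity = 3 − 1 = 2.

2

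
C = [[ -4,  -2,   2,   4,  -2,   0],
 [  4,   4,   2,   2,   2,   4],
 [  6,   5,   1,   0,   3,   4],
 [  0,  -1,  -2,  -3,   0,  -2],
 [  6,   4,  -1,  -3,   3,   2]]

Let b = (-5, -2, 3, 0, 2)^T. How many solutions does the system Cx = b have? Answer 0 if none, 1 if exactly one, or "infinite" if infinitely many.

0

Row reduce the augmented matrix [C | b].
R2 ← R2 + R1: [0, 2, 4, 6, 0, 4, -7]
R3 ← R3 + (3/2)·R1: [0, 2, 4, 6, 0, 4, -9/2]
R5 ← R5 + (3/2)·R1: [0, 1, 2, 3, 0, 2, -11/2]
R3 ← R3 − R2: [0, 0, 0, 0, 0, 0, 5/2]
R4 ← R4 + (1/2)·R2: [0, 0, 0, 0, 0, 0, -7/2]
R5 ← R5 − (1/2)·R2: [0, 0, 0, 0, 0, 0, -2]
R4 ← R4 + (7/5)·R3: [0, 0, 0, 0, 0, 0, 0]
R5 ← R5 + (4/5)·R3: [0, 0, 0, 0, 0, 0, 0]
The echelon form has 3 nonzero rows; the last pivot sits in the augmented column, so rank(C) = 2 but rank([C|b]) = 3.
Since the ranks differ, the system is inconsistent.
It has no solutions.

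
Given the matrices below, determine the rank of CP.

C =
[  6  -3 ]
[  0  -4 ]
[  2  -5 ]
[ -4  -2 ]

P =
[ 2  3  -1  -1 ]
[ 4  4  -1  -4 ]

First compute CP:
[[  0,   6,  -3,   6],
 [-16, -16,   4,  16],
 [-16, -14,   3,  18],
 [-16, -20,   6,  12]]
Now row reduce the product.
Swap R1 ↔ R2
R3 ← R3 − R1: [0, 2, -1, 2]
R4 ← R4 − R1: [0, -4, 2, -4]
R3 ← R3 − (1/3)·R2: [0, 0, 0, 0]
R4 ← R4 + (2/3)·R2: [0, 0, 0, 0]
2 nonzero rows, so rank(CP) = 2.

2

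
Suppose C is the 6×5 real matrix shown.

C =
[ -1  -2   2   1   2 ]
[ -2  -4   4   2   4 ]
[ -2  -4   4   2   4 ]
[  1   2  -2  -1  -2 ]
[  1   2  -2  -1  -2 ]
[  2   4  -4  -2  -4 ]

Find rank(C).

1

Row reduce to echelon form.
R2 ← R2 − (2)·R1: [0, 0, 0, 0, 0]
R3 ← R3 − (2)·R1: [0, 0, 0, 0, 0]
R4 ← R4 + R1: [0, 0, 0, 0, 0]
R5 ← R5 + R1: [0, 0, 0, 0, 0]
R6 ← R6 + (2)·R1: [0, 0, 0, 0, 0]
Echelon form has 1 nonzero row, so rank(C) = 1.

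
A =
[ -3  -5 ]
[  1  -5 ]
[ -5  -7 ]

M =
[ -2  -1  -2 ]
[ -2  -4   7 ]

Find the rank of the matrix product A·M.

First compute AM:
[[ 16,  23, -29],
 [  8,  19, -37],
 [ 24,  33, -39]]
Now row reduce the product.
R2 ← R2 − (1/2)·R1: [0, 15/2, -45/2]
R3 ← R3 − (3/2)·R1: [0, -3/2, 9/2]
R3 ← R3 + (1/5)·R2: [0, 0, 0]
2 nonzero rows, so rank(AM) = 2.

2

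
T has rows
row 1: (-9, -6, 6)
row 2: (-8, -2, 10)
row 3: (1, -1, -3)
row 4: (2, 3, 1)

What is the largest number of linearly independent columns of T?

Row reduce to echelon form.
R2 ← R2 − (8/9)·R1: [0, 10/3, 14/3]
R3 ← R3 + (1/9)·R1: [0, -5/3, -7/3]
R4 ← R4 + (2/9)·R1: [0, 5/3, 7/3]
R3 ← R3 + (1/2)·R2: [0, 0, 0]
R4 ← R4 − (1/2)·R2: [0, 0, 0]
Echelon form has 2 nonzero rows, so rank(T) = 2.
The rank gives the maximum number of linearly independent columns: 2.

2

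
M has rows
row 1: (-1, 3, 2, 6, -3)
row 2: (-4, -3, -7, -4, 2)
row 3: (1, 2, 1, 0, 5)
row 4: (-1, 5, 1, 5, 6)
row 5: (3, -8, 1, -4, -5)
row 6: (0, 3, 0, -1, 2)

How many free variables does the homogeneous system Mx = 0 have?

Row reduce to echelon form.
R2 ← R2 − (4)·R1: [0, -15, -15, -28, 14]
R3 ← R3 + R1: [0, 5, 3, 6, 2]
R4 ← R4 − R1: [0, 2, -1, -1, 9]
R5 ← R5 + (3)·R1: [0, 1, 7, 14, -14]
R3 ← R3 + (1/3)·R2: [0, 0, -2, -10/3, 20/3]
R4 ← R4 + (2/15)·R2: [0, 0, -3, -71/15, 163/15]
R5 ← R5 + (1/15)·R2: [0, 0, 6, 182/15, -196/15]
R6 ← R6 + (1/5)·R2: [0, 0, -3, -33/5, 24/5]
R4 ← R4 − (3/2)·R3: [0, 0, 0, 4/15, 13/15]
R5 ← R5 + (3)·R3: [0, 0, 0, 32/15, 104/15]
R6 ← R6 − (3/2)·R3: [0, 0, 0, -8/5, -26/5]
R5 ← R5 − (8)·R4: [0, 0, 0, 0, 0]
R6 ← R6 + (6)·R4: [0, 0, 0, 0, 0]
4 nonzero rows, so rank(M) = 4.
M has 5 columns; by rank–nullity, nullity = 5 − 4 = 1.

1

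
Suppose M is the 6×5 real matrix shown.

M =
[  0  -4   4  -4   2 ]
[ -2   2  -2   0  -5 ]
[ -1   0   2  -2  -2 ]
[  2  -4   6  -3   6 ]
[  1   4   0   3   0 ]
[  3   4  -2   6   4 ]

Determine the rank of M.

Row reduce to echelon form.
Swap R1 ↔ R2
R3 ← R3 − (1/2)·R1: [0, -1, 3, -2, 1/2]
R4 ← R4 + R1: [0, -2, 4, -3, 1]
R5 ← R5 + (1/2)·R1: [0, 5, -1, 3, -5/2]
R6 ← R6 + (3/2)·R1: [0, 7, -5, 6, -7/2]
R3 ← R3 − (1/4)·R2: [0, 0, 2, -1, 0]
R4 ← R4 − (1/2)·R2: [0, 0, 2, -1, 0]
R5 ← R5 + (5/4)·R2: [0, 0, 4, -2, 0]
R6 ← R6 + (7/4)·R2: [0, 0, 2, -1, 0]
R4 ← R4 − R3: [0, 0, 0, 0, 0]
R5 ← R5 − (2)·R3: [0, 0, 0, 0, 0]
R6 ← R6 − R3: [0, 0, 0, 0, 0]
Echelon form has 3 nonzero rows, so rank(M) = 3.

3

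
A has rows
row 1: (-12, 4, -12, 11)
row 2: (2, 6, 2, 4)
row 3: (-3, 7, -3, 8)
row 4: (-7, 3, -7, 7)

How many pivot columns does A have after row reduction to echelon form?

2

Row reduce to echelon form.
R2 ← R2 + (1/6)·R1: [0, 20/3, 0, 35/6]
R3 ← R3 − (1/4)·R1: [0, 6, 0, 21/4]
R4 ← R4 − (7/12)·R1: [0, 2/3, 0, 7/12]
R3 ← R3 − (9/10)·R2: [0, 0, 0, 0]
R4 ← R4 − (1/10)·R2: [0, 0, 0, 0]
Echelon form has 2 nonzero rows, so rank(A) = 2.
Each nonzero row contributes one pivot column: 2 pivot columns.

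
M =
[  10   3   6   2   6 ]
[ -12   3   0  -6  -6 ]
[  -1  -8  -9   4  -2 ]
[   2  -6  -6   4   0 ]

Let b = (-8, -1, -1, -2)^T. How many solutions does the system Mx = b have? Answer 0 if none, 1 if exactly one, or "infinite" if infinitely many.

0

Row reduce the augmented matrix [M | b].
R2 ← R2 + (6/5)·R1: [0, 33/5, 36/5, -18/5, 6/5, -53/5]
R3 ← R3 + (1/10)·R1: [0, -77/10, -42/5, 21/5, -7/5, -9/5]
R4 ← R4 − (1/5)·R1: [0, -33/5, -36/5, 18/5, -6/5, -2/5]
R3 ← R3 + (7/6)·R2: [0, 0, 0, 0, 0, -85/6]
R4 ← R4 + R2: [0, 0, 0, 0, 0, -11]
R4 ← R4 − (66/85)·R3: [0, 0, 0, 0, 0, 0]
The echelon form has 3 nonzero rows; the last pivot sits in the augmented column, so rank(M) = 2 but rank([M|b]) = 3.
Since the ranks differ, the system is inconsistent.
It has no solutions.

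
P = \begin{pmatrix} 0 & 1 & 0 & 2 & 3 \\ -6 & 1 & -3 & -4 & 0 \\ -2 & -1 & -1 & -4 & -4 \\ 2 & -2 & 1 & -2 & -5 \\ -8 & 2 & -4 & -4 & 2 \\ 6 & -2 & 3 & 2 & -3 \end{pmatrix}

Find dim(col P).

2

Row reduce to echelon form.
Swap R1 ↔ R2
R3 ← R3 − (1/3)·R1: [0, -4/3, 0, -8/3, -4]
R4 ← R4 + (1/3)·R1: [0, -5/3, 0, -10/3, -5]
R5 ← R5 − (4/3)·R1: [0, 2/3, 0, 4/3, 2]
R6 ← R6 + R1: [0, -1, 0, -2, -3]
R3 ← R3 + (4/3)·R2: [0, 0, 0, 0, 0]
R4 ← R4 + (5/3)·R2: [0, 0, 0, 0, 0]
R5 ← R5 − (2/3)·R2: [0, 0, 0, 0, 0]
R6 ← R6 + R2: [0, 0, 0, 0, 0]
Echelon form has 2 nonzero rows, so rank(P) = 2.
The column space has dimension equal to the rank: 2.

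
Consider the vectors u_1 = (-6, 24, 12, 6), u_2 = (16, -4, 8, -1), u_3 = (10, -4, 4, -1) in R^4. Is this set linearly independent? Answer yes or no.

Form the matrix with these vectors as rows and row reduce.
R2 ← R2 + (8/3)·R1: [0, 60, 40, 15]
R3 ← R3 + (5/3)·R1: [0, 36, 24, 9]
R3 ← R3 − (3/5)·R2: [0, 0, 0, 0]
2 nonzero rows, so the 3 vectors span a space of dimension 2.
Since 2 < 3, the vectors are linearly dependent.

no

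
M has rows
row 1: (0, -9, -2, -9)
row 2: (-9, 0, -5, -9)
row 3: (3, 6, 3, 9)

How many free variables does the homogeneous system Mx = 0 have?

2

Row reduce to echelon form.
Swap R1 ↔ R2
R3 ← R3 + (1/3)·R1: [0, 6, 4/3, 6]
R3 ← R3 + (2/3)·R2: [0, 0, 0, 0]
2 nonzero rows, so rank(M) = 2.
M has 4 columns; by rank–nullity, nullity = 4 − 2 = 2.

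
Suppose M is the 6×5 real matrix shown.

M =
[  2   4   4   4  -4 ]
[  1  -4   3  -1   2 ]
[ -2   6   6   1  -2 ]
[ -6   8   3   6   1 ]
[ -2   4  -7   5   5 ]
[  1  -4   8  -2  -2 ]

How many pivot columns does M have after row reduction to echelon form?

5

Row reduce to echelon form.
R2 ← R2 − (1/2)·R1: [0, -6, 1, -3, 4]
R3 ← R3 + R1: [0, 10, 10, 5, -6]
R4 ← R4 + (3)·R1: [0, 20, 15, 18, -11]
R5 ← R5 + R1: [0, 8, -3, 9, 1]
R6 ← R6 − (1/2)·R1: [0, -6, 6, -4, 0]
R3 ← R3 + (5/3)·R2: [0, 0, 35/3, 0, 2/3]
R4 ← R4 + (10/3)·R2: [0, 0, 55/3, 8, 7/3]
R5 ← R5 + (4/3)·R2: [0, 0, -5/3, 5, 19/3]
R6 ← R6 − R2: [0, 0, 5, -1, -4]
R4 ← R4 − (11/7)·R3: [0, 0, 0, 8, 9/7]
R5 ← R5 + (1/7)·R3: [0, 0, 0, 5, 45/7]
R6 ← R6 − (3/7)·R3: [0, 0, 0, -1, -30/7]
R5 ← R5 − (5/8)·R4: [0, 0, 0, 0, 45/8]
R6 ← R6 + (1/8)·R4: [0, 0, 0, 0, -33/8]
R6 ← R6 + (11/15)·R5: [0, 0, 0, 0, 0]
Echelon form has 5 nonzero rows, so rank(M) = 5.
Each nonzero row contributes one pivot column: 5 pivot columns.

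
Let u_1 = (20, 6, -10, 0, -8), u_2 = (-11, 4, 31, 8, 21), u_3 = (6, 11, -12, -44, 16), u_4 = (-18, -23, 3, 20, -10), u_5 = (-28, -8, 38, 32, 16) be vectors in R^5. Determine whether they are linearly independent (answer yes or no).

Form the matrix with these vectors as rows and row reduce.
R2 ← R2 + (11/20)·R1: [0, 73/10, 51/2, 8, 83/5]
R3 ← R3 − (3/10)·R1: [0, 46/5, -9, -44, 92/5]
R4 ← R4 + (9/10)·R1: [0, -88/5, -6, 20, -86/5]
R5 ← R5 + (7/5)·R1: [0, 2/5, 24, 32, 24/5]
R3 ← R3 − (92/73)·R2: [0, 0, -3003/73, -3948/73, -184/73]
R4 ← R4 + (176/73)·R2: [0, 0, 4050/73, 2868/73, 1666/73]
R5 ← R5 − (4/73)·R2: [0, 0, 1650/73, 2304/73, 284/73]
R4 ← R4 + (1350/1001)·R3: [0, 0, 0, -4812/143, 19442/1001]
R5 ← R5 + (50/91)·R3: [0, 0, 0, 24/13, 228/91]
R5 ← R5 + (22/401)·R4: [0, 0, 0, 0, 1432/401]
5 nonzero rows, so the 5 vectors span a space of dimension 5.
Since 5 = 5, the vectors are linearly independent.

yes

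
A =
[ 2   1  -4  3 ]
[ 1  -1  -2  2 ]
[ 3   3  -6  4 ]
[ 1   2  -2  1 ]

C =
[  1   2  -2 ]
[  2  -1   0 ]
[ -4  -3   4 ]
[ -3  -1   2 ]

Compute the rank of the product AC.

First compute AC:
[[ 11,  12, -14],
 [  1,   7,  -6],
 [ 21,  17, -22],
 [ 10,   5,  -8]]
Now row reduce the product.
R2 ← R2 − (1/11)·R1: [0, 65/11, -52/11]
R3 ← R3 − (21/11)·R1: [0, -65/11, 52/11]
R4 ← R4 − (10/11)·R1: [0, -65/11, 52/11]
R3 ← R3 + R2: [0, 0, 0]
R4 ← R4 + R2: [0, 0, 0]
2 nonzero rows, so rank(AC) = 2.

2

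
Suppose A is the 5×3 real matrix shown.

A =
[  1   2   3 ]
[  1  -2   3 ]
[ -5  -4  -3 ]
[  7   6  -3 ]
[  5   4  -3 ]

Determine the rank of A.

3

Row reduce to echelon form.
R2 ← R2 − R1: [0, -4, 0]
R3 ← R3 + (5)·R1: [0, 6, 12]
R4 ← R4 − (7)·R1: [0, -8, -24]
R5 ← R5 − (5)·R1: [0, -6, -18]
R3 ← R3 + (3/2)·R2: [0, 0, 12]
R4 ← R4 − (2)·R2: [0, 0, -24]
R5 ← R5 − (3/2)·R2: [0, 0, -18]
R4 ← R4 + (2)·R3: [0, 0, 0]
R5 ← R5 + (3/2)·R3: [0, 0, 0]
Echelon form has 3 nonzero rows, so rank(A) = 3.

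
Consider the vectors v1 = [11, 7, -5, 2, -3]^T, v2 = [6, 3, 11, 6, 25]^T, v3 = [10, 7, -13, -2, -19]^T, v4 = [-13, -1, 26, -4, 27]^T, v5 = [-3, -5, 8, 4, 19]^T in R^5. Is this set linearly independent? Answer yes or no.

Form the matrix with these vectors as rows and row reduce.
R2 ← R2 − (6/11)·R1: [0, -9/11, 151/11, 54/11, 293/11]
R3 ← R3 − (10/11)·R1: [0, 7/11, -93/11, -42/11, -179/11]
R4 ← R4 + (13/11)·R1: [0, 80/11, 221/11, -18/11, 258/11]
R5 ← R5 + (3/11)·R1: [0, -34/11, 73/11, 50/11, 200/11]
R3 ← R3 + (7/9)·R2: [0, 0, 20/9, 0, 40/9]
R4 ← R4 + (80/9)·R2: [0, 0, 1279/9, 42, 2342/9]
R5 ← R5 − (34/9)·R2: [0, 0, -407/9, -14, -742/9]
R4 ← R4 − (1279/20)·R3: [0, 0, 0, 42, -24]
R5 ← R5 + (407/20)·R3: [0, 0, 0, -14, 8]
R5 ← R5 + (1/3)·R4: [0, 0, 0, 0, 0]
4 nonzero rows, so the 5 vectors span a space of dimension 4.
Since 4 < 5, the vectors are linearly dependent.

no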